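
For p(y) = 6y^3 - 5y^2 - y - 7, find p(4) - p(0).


p(4) = 293
p(0) = -7
p(4) - p(0) = 293 + 7 = 300


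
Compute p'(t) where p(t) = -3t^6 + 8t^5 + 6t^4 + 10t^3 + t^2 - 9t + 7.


Apply the power rule term by term:
  d/dt(-3t^6) = -18t^5
  d/dt(8t^5) = 40t^4
  d/dt(6t^4) = 24t^3
  d/dt(10t^3) = 30t^2
  d/dt(t^2) = 2t
  d/dt(-9t) = -9
  d/dt(7) = 0
p'(t) = -18t^5 + 40t^4 + 24t^3 + 30t^2 + 2t - 9


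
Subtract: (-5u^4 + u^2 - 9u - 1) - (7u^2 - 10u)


Distribute the minus sign:
  (-5u^4 + u^2 - 9u - 1)
- (7u^2 - 10u)
Negate second polynomial: -7u^2 + 10u
Add: -5u^4 - 6u^2 + u - 1


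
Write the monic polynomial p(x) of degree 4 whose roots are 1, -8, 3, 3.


p(x) = (x - 1)(x + 8)(x - 3)(x - 3)
Expand: x^4 + x^3 - 41x^2 + 111x - 72


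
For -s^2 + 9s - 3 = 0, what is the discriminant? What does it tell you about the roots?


D = b^2 - 4ac = (9)^2 - 4(-1)(-3) = 81 - 12 = 69
Since D > 0: two distinct irrational roots


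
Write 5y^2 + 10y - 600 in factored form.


Roots satisfy r1 + r2 = -b/a = -2 and r1*r2 = c/a = -120.
So r1 = 10, r2 = -12.
5y^2 + 10y - 600 = 5(y - r1)(y - r2) = 5(y - 10)(y + 12)


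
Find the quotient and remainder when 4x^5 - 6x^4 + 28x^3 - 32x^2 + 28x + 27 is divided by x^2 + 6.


(4x^5 - 6x^4 + 28x^3 - 32x^2 + 28x + 27) / (x^2 + 6)
Step 1: 4x^3 * (x^2 + 6) = 4x^5 + 24x^3; subtract.
Step 2: -6x^2 * (x^2 + 6) = -6x^4 - 36x^2; subtract.
Step 3: 4x * (x^2 + 6) = 4x^3 + 24x; subtract.
Step 4: 4 * (x^2 + 6) = 4x^2 + 24; subtract.
Quotient: 4x^3 - 6x^2 + 4x + 4, Remainder: 4x + 3


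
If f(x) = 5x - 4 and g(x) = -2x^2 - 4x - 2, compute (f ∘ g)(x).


Substitute g(x) into f:
f(g(x)) = 5*(-2x^2 - 4x - 2) + (-4)
Expand and combine: -10x^2 - 20x - 14


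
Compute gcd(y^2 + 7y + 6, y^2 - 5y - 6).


Factor each:
  y^2 + 7y + 6 = (y + 1)(y + 6)
  y^2 - 5y - 6 = (y + 1)(y - 6)
Common monic factor: y + 1


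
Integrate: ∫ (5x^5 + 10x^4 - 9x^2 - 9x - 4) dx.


Reverse power rule on each term:
  ∫ 5x^5 dx = (5/6)x^6
  ∫ 10x^4 dx = 2x^5
  ∫ -9x^2 dx = -3x^3
  ∫ -9x dx = -(9/2)x^2
  ∫ -4 dx = -4x
F(x) = (5/6)x^6 + 2x^5 - 3x^3 - (9/2)x^2 - 4x + C


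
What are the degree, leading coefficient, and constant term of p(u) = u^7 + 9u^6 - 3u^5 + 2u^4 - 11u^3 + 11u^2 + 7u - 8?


Highest power of u is 7, with coefficient 1. Constant term is -8.
Degree = 7, leading coefficient = 1, constant term = -8


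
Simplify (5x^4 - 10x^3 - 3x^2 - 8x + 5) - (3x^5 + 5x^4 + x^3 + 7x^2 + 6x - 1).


Distribute the minus sign:
  (5x^4 - 10x^3 - 3x^2 - 8x + 5)
- (3x^5 + 5x^4 + x^3 + 7x^2 + 6x - 1)
Negate second polynomial: -3x^5 - 5x^4 - x^3 - 7x^2 - 6x + 1
Add: -3x^5 - 11x^3 - 10x^2 - 14x + 6


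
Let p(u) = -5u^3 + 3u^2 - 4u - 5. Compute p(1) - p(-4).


p(1) = -11
p(-4) = 379
p(1) - p(-4) = -11 - 379 = -390


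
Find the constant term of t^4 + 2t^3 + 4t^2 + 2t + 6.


Read off the constant term: 6


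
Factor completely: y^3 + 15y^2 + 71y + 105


Try integer roots (divisors of 105). y=-5: p(-5)=0.
Divide out (y + 5): quotient is y^2 + 10y + 21.
Factor the quadratic: (y + 3)(y + 7)
Result: (y + 5)(y + 3)(y + 7)


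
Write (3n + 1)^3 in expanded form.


Expand (3n + 1)^3 by repeated multiplication:
  (3n + 1)^2 = 9n^2 + 6n + 1
= 27n^3 + 27n^2 + 9n + 1


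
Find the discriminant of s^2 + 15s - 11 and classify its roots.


D = b^2 - 4ac = (15)^2 - 4(1)(-11) = 225 + 44 = 269
Since D > 0: two distinct irrational roots


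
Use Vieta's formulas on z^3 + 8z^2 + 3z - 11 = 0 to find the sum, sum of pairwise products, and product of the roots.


Monic cubic z^3+bz^2+cz+d=0: sum=-b, pairwise sum=c, product=-d.
b=8, c=3, d=-11
r1+r2+r3 = -8
r1r2+r1r3+r2r3 = 3
r1r2r3 = 11


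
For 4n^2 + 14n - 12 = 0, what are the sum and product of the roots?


For an^2+bn+c=0: sum = -b/a, product = c/a.
a=4, b=14, c=-12
Sum = -(14)/4 = -7/2
Product = (-12)/4 = -3


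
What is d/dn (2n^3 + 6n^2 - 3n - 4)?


Apply the power rule term by term:
  d/dn(2n^3) = 6n^2
  d/dn(6n^2) = 12n
  d/dn(-3n) = -3
  d/dn(-4) = 0
p'(n) = 6n^2 + 12n - 3


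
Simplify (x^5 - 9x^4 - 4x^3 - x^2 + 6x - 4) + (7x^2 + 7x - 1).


Align terms by degree and add:
  x^5 - 9x^4 - 4x^3 - x^2 + 6x - 4
+ 7x^2 + 7x - 1
= x^5 - 9x^4 - 4x^3 + 6x^2 + 13x - 5


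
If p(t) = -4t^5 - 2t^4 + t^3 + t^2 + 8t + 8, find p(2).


Using direct substitution:
  -4 * (2)^5 = -128
  -2 * (2)^4 = -32
  1 * (2)^3 = 8
  1 * (2)^2 = 4
  8 * (2)^1 = 16
  constant: 8
Sum = -128 - 32 + 8 + 4 + 16 + 8 = -124


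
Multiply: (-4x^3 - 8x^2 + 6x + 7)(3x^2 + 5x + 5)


Distribute each term of the first polynomial:
  (-4x^3)(3x^2 + 5x + 5) = -12x^5 - 20x^4 - 20x^3
  (-8x^2)(3x^2 + 5x + 5) = -24x^4 - 40x^3 - 40x^2
  (6x)(3x^2 + 5x + 5) = 18x^3 + 30x^2 + 30x
  (7)(3x^2 + 5x + 5) = 21x^2 + 35x + 35
Sum: -12x^5 - 44x^4 - 42x^3 + 11x^2 + 65x + 35


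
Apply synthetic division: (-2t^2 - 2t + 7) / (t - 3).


Synthetic division with c = 3. Coefficients: -2, -2, 7
Bring down -2.
  -2 * 3 = -6; -6 - 2 = -8
  -8 * 3 = -24; -24 + 7 = -17
Quotient: -2t - 8, Remainder: -17


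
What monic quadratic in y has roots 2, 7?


p(y) = (y - 2)(y - 7)
Expand: y^2 - 9y + 14


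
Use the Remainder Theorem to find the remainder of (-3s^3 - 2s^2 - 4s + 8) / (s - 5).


By the Remainder Theorem, the remainder equals p(5):
  -3*(5)^3 = -375
  -2*(5)^2 = -50
  -4*(5)^1 = -20
  constant: 8
Sum: -375 - 50 - 20 + 8 = -437


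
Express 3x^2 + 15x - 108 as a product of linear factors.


Roots satisfy r1 + r2 = -b/a = -5 and r1*r2 = c/a = -36.
So r1 = 4, r2 = -9.
3x^2 + 15x - 108 = 3(x - r1)(x - r2) = 3(x - 4)(x + 9)


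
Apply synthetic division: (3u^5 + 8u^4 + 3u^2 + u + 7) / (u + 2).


Synthetic division with c = -2. Coefficients: 3, 8, 0, 3, 1, 7
Bring down 3.
  3 * -2 = -6; -6 + 8 = 2
  2 * -2 = -4; -4 + 0 = -4
  -4 * -2 = 8; 8 + 3 = 11
  11 * -2 = -22; -22 + 1 = -21
  -21 * -2 = 42; 42 + 7 = 49
Quotient: 3u^4 + 2u^3 - 4u^2 + 11u - 21, Remainder: 49


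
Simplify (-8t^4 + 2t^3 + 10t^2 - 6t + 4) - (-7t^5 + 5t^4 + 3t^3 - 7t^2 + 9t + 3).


Distribute the minus sign:
  (-8t^4 + 2t^3 + 10t^2 - 6t + 4)
- (-7t^5 + 5t^4 + 3t^3 - 7t^2 + 9t + 3)
Negate second polynomial: 7t^5 - 5t^4 - 3t^3 + 7t^2 - 9t - 3
Add: 7t^5 - 13t^4 - t^3 + 17t^2 - 15t + 1


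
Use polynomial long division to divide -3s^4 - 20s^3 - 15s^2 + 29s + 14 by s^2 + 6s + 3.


(-3s^4 - 20s^3 - 15s^2 + 29s + 14) / (s^2 + 6s + 3)
Step 1: -3s^2 * (s^2 + 6s + 3) = -3s^4 - 18s^3 - 9s^2; subtract.
Step 2: -2s * (s^2 + 6s + 3) = -2s^3 - 12s^2 - 6s; subtract.
Step 3: 6 * (s^2 + 6s + 3) = 6s^2 + 36s + 18; subtract.
Quotient: -3s^2 - 2s + 6, Remainder: -s - 4


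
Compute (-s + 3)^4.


Expand (-s + 3)^4 by repeated multiplication:
  (-s + 3)^2 = s^2 - 6s + 9
  (-s + 3)^3 = -s^3 + 9s^2 - 27s + 27
= s^4 - 12s^3 + 54s^2 - 108s + 81


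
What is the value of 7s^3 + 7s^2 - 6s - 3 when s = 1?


Using direct substitution:
  7 * (1)^3 = 7
  7 * (1)^2 = 7
  -6 * (1)^1 = -6
  constant: -3
Sum = 7 + 7 - 6 - 3 = 5


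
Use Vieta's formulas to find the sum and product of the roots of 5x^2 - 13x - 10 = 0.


For ax^2+bx+c=0: sum = -b/a, product = c/a.
a=5, b=-13, c=-10
Sum = -(-13)/5 = 13/5
Product = (-10)/5 = -2


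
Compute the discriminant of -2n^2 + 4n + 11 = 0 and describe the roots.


D = b^2 - 4ac = (4)^2 - 4(-2)(11) = 16 + 88 = 104
Since D > 0: two distinct irrational roots


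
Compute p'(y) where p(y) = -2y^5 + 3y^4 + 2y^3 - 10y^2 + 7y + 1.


Apply the power rule term by term:
  d/dy(-2y^5) = -10y^4
  d/dy(3y^4) = 12y^3
  d/dy(2y^3) = 6y^2
  d/dy(-10y^2) = -20y
  d/dy(7y) = 7
  d/dy(1) = 0
p'(y) = -10y^4 + 12y^3 + 6y^2 - 20y + 7


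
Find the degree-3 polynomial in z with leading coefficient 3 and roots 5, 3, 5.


p(z) = 3(z - 5)(z - 3)(z - 5)
Expand: 3z^3 - 39z^2 + 165z - 225


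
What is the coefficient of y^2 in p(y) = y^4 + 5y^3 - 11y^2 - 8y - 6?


Read off the coefficient of y^2: -11


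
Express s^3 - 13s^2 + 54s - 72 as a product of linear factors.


Try integer roots (divisors of -72). s=6: p(6)=0.
Divide out (s - 6): quotient is s^2 - 7s + 12.
Factor the quadratic: (s - 4)(s - 3)
Result: (s - 6)(s - 4)(s - 3)


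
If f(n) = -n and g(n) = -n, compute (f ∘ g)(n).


Substitute g(n) into f:
f(g(n)) = -1*(-n)
Expand and combine: n


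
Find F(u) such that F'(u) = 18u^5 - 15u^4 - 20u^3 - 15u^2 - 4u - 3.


Reverse power rule on each term:
  ∫ 18u^5 du = 3u^6
  ∫ -15u^4 du = -3u^5
  ∫ -20u^3 du = -5u^4
  ∫ -15u^2 du = -5u^3
  ∫ -4u du = -2u^2
  ∫ -3 du = -3u
F(u) = 3u^6 - 3u^5 - 5u^4 - 5u^3 - 2u^2 - 3u + C


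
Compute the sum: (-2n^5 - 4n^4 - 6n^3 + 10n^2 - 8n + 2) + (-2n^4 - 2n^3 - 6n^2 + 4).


Align terms by degree and add:
  -2n^5 - 4n^4 - 6n^3 + 10n^2 - 8n + 2
  -2n^4 - 2n^3 - 6n^2 + 4
= -2n^5 - 6n^4 - 8n^3 + 4n^2 - 8n + 6


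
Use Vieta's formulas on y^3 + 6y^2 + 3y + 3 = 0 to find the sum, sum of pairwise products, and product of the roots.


Monic cubic y^3+by^2+cy+d=0: sum=-b, pairwise sum=c, product=-d.
b=6, c=3, d=3
r1+r2+r3 = -6
r1r2+r1r3+r2r3 = 3
r1r2r3 = -3


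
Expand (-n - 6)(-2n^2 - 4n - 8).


Distribute each term of the first polynomial:
  (-n)(-2n^2 - 4n - 8) = 2n^3 + 4n^2 + 8n
  (-6)(-2n^2 - 4n - 8) = 12n^2 + 24n + 48
Sum: 2n^3 + 16n^2 + 32n + 48


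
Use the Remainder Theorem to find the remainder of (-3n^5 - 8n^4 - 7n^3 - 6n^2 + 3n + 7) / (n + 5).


By the Remainder Theorem, the remainder equals p(-5):
  -3*(-5)^5 = 9375
  -8*(-5)^4 = -5000
  -7*(-5)^3 = 875
  -6*(-5)^2 = -150
  3*(-5)^1 = -15
  constant: 7
Sum: 9375 - 5000 + 875 - 150 - 15 + 7 = 5092


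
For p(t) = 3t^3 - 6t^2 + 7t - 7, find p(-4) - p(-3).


p(-4) = -323
p(-3) = -163
p(-4) - p(-3) = -323 + 163 = -160


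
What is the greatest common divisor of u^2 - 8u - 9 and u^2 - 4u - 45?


Factor each:
  u^2 - 8u - 9 = (u - 9)(u + 1)
  u^2 - 4u - 45 = (u - 9)(u + 5)
Common monic factor: u - 9


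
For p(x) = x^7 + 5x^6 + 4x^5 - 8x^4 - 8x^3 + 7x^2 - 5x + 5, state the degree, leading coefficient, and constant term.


Highest power of x is 7, with coefficient 1. Constant term is 5.
Degree = 7, leading coefficient = 1, constant term = 5


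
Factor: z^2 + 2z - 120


Roots satisfy r1 + r2 = -b/a = -2 and r1*r2 = c/a = -120.
So r1 = -12, r2 = 10.
z^2 + 2z - 120 = (z - r1)(z - r2) = (z + 12)(z - 10)


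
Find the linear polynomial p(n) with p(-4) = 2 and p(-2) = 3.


p(n) = mn + b. Using p(-4)=2, p(-2)=3:
m = (2 - 3)/(-4 + 2) = -1/-2 = 1/2
b = 2 - m*(-4) = 2 + 2 = 4
p(n) = (1/2)n + 4


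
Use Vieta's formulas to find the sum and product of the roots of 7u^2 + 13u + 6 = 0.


For au^2+bu+c=0: sum = -b/a, product = c/a.
a=7, b=13, c=6
Sum = -(13)/7 = -13/7
Product = (6)/7 = 6/7


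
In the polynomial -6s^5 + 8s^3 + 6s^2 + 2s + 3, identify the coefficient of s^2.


Read off the coefficient of s^2: 6


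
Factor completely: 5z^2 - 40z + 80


Roots satisfy r1 + r2 = -b/a = 8 and r1*r2 = c/a = 16.
So r1 = 4, r2 = 4.
5z^2 - 40z + 80 = 5(z - r1)(z - r2) = 5(z - 4)(z - 4)


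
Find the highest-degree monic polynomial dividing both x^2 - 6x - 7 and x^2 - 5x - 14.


Factor each:
  x^2 - 6x - 7 = (x - 7)(x + 1)
  x^2 - 5x - 14 = (x - 7)(x + 2)
Common monic factor: x - 7


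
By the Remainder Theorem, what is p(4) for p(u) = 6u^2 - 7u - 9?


By the Remainder Theorem, the remainder equals p(4):
  6*(4)^2 = 96
  -7*(4)^1 = -28
  constant: -9
Sum: 96 - 28 - 9 = 59


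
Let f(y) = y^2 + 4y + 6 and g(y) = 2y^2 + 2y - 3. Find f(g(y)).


Substitute g(y) into f:
f(g(y)) = 1*(2y^2 + 2y - 3)^2 + 4*(2y^2 + 2y - 3) + 6
(2y^2 + 2y - 3)^2 = 4y^4 + 8y^3 - 8y^2 - 12y + 9
Expand and combine: 4y^4 + 8y^3 - 4y + 3


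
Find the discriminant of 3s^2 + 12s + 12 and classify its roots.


D = b^2 - 4ac = (12)^2 - 4(3)(12) = 144 - 144 = 0
Since D = 0: one repeated real root


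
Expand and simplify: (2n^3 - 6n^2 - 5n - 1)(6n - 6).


Distribute each term of the first polynomial:
  (2n^3)(6n - 6) = 12n^4 - 12n^3
  (-6n^2)(6n - 6) = -36n^3 + 36n^2
  (-5n)(6n - 6) = -30n^2 + 30n
  (-1)(6n - 6) = -6n + 6
Sum: 12n^4 - 48n^3 + 6n^2 + 24n + 6


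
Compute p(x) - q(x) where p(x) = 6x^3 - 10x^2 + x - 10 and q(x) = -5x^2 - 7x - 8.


Distribute the minus sign:
  (6x^3 - 10x^2 + x - 10)
- (-5x^2 - 7x - 8)
Negate second polynomial: 5x^2 + 7x + 8
Add: 6x^3 - 5x^2 + 8x - 2


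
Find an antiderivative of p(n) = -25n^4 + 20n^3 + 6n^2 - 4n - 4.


Reverse power rule on each term:
  ∫ -25n^4 dn = -5n^5
  ∫ 20n^3 dn = 5n^4
  ∫ 6n^2 dn = 2n^3
  ∫ -4n dn = -2n^2
  ∫ -4 dn = -4n
F(n) = -5n^5 + 5n^4 + 2n^3 - 2n^2 - 4n + C


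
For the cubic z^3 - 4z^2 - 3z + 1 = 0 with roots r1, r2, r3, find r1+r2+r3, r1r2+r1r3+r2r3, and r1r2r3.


Monic cubic z^3+bz^2+cz+d=0: sum=-b, pairwise sum=c, product=-d.
b=-4, c=-3, d=1
r1+r2+r3 = 4
r1r2+r1r3+r2r3 = -3
r1r2r3 = -1


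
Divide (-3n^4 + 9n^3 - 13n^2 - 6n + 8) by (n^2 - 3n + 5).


(-3n^4 + 9n^3 - 13n^2 - 6n + 8) / (n^2 - 3n + 5)
Step 1: -3n^2 * (n^2 - 3n + 5) = -3n^4 + 9n^3 - 15n^2; subtract.
Step 2: 0 * (n^2 - 3n + 5) = 0; subtract.
Step 3: 2 * (n^2 - 3n + 5) = 2n^2 - 6n + 10; subtract.
Quotient: -3n^2 + 2, Remainder: -2


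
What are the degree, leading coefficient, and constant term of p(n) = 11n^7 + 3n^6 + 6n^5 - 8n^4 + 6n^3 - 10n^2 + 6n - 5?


Highest power of n is 7, with coefficient 11. Constant term is -5.
Degree = 7, leading coefficient = 11, constant term = -5


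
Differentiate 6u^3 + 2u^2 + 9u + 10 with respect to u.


Apply the power rule term by term:
  d/du(6u^3) = 18u^2
  d/du(2u^2) = 4u
  d/du(9u) = 9
  d/du(10) = 0
p'(u) = 18u^2 + 4u + 9


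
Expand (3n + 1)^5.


Expand (3n + 1)^5 by repeated multiplication:
  (3n + 1)^2 = 9n^2 + 6n + 1
  (3n + 1)^3 = 27n^3 + 27n^2 + 9n + 1
  (3n + 1)^4 = 81n^4 + 108n^3 + 54n^2 + 12n + 1
= 243n^5 + 405n^4 + 270n^3 + 90n^2 + 15n + 1


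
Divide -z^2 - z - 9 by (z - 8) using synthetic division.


Synthetic division with c = 8. Coefficients: -1, -1, -9
Bring down -1.
  -1 * 8 = -8; -8 - 1 = -9
  -9 * 8 = -72; -72 - 9 = -81
Quotient: -z - 9, Remainder: -81


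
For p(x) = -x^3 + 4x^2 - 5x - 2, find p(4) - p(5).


p(4) = -22
p(5) = -52
p(4) - p(5) = -22 + 52 = 30


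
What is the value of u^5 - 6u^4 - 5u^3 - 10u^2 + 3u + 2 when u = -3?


Using direct substitution:
  1 * (-3)^5 = -243
  -6 * (-3)^4 = -486
  -5 * (-3)^3 = 135
  -10 * (-3)^2 = -90
  3 * (-3)^1 = -9
  constant: 2
Sum = -243 - 486 + 135 - 90 - 9 + 2 = -691


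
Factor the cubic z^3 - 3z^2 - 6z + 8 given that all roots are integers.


Try integer roots (divisors of 8). z=-2: p(-2)=0.
Divide out (z + 2): quotient is z^2 - 5z + 4.
Factor the quadratic: (z - 4)(z - 1)
Result: (z + 2)(z - 4)(z - 1)


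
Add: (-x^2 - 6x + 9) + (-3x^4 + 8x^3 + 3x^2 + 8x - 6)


Align terms by degree and add:
  -x^2 - 6x + 9
  -3x^4 + 8x^3 + 3x^2 + 8x - 6
= -3x^4 + 8x^3 + 2x^2 + 2x + 3


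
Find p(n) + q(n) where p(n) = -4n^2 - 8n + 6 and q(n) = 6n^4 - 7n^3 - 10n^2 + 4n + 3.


Align terms by degree and add:
  -4n^2 - 8n + 6
+ 6n^4 - 7n^3 - 10n^2 + 4n + 3
= 6n^4 - 7n^3 - 14n^2 - 4n + 9


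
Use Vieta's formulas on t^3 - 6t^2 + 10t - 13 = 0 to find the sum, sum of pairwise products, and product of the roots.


Monic cubic t^3+bt^2+ct+d=0: sum=-b, pairwise sum=c, product=-d.
b=-6, c=10, d=-13
r1+r2+r3 = 6
r1r2+r1r3+r2r3 = 10
r1r2r3 = 13


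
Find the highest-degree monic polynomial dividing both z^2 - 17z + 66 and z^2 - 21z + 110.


Factor each:
  z^2 - 17z + 66 = (z - 11)(z - 6)
  z^2 - 21z + 110 = (z - 11)(z - 10)
Common monic factor: z - 11


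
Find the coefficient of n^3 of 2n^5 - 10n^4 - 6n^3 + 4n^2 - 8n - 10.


Read off the coefficient of n^3: -6


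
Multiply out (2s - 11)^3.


Expand (2s - 11)^3 by repeated multiplication:
  (2s - 11)^2 = 4s^2 - 44s + 121
= 8s^3 - 132s^2 + 726s - 1331


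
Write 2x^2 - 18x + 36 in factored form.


Roots satisfy r1 + r2 = -b/a = 9 and r1*r2 = c/a = 18.
So r1 = 6, r2 = 3.
2x^2 - 18x + 36 = 2(x - r1)(x - r2) = 2(x - 6)(x - 3)


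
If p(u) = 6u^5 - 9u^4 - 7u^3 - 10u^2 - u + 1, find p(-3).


Using direct substitution:
  6 * (-3)^5 = -1458
  -9 * (-3)^4 = -729
  -7 * (-3)^3 = 189
  -10 * (-3)^2 = -90
  -1 * (-3)^1 = 3
  constant: 1
Sum = -1458 - 729 + 189 - 90 + 3 + 1 = -2084


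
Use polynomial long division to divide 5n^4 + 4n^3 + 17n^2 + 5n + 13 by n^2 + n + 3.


(5n^4 + 4n^3 + 17n^2 + 5n + 13) / (n^2 + n + 3)
Step 1: 5n^2 * (n^2 + n + 3) = 5n^4 + 5n^3 + 15n^2; subtract.
Step 2: -n * (n^2 + n + 3) = -n^3 - n^2 - 3n; subtract.
Step 3: 3 * (n^2 + n + 3) = 3n^2 + 3n + 9; subtract.
Quotient: 5n^2 - n + 3, Remainder: 5n + 4


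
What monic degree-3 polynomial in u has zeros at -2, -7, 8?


p(u) = (u + 2)(u + 7)(u - 8)
Expand: u^3 + u^2 - 58u - 112


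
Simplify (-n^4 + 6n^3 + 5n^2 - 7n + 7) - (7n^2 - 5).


Distribute the minus sign:
  (-n^4 + 6n^3 + 5n^2 - 7n + 7)
- (7n^2 - 5)
Negate second polynomial: -7n^2 + 5
Add: -n^4 + 6n^3 - 2n^2 - 7n + 12


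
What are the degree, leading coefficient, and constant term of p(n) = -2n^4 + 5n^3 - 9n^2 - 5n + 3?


Highest power of n is 4, with coefficient -2. Constant term is 3.
Degree = 4, leading coefficient = -2, constant term = 3


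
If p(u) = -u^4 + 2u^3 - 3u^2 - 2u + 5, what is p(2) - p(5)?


p(2) = -11
p(5) = -455
p(2) - p(5) = -11 + 455 = 444


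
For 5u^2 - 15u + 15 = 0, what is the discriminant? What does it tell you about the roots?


D = b^2 - 4ac = (-15)^2 - 4(5)(15) = 225 - 300 = -75
Since D < 0: two complex conjugate roots (no real roots)


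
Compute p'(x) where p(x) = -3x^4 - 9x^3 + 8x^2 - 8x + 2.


Apply the power rule term by term:
  d/dx(-3x^4) = -12x^3
  d/dx(-9x^3) = -27x^2
  d/dx(8x^2) = 16x
  d/dx(-8x) = -8
  d/dx(2) = 0
p'(x) = -12x^3 - 27x^2 + 16x - 8


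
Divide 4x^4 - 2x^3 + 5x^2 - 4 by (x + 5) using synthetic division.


Synthetic division with c = -5. Coefficients: 4, -2, 5, 0, -4
Bring down 4.
  4 * -5 = -20; -20 - 2 = -22
  -22 * -5 = 110; 110 + 5 = 115
  115 * -5 = -575; -575 + 0 = -575
  -575 * -5 = 2875; 2875 - 4 = 2871
Quotient: 4x^3 - 22x^2 + 115x - 575, Remainder: 2871


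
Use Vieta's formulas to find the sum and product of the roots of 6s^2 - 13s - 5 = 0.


For as^2+bs+c=0: sum = -b/a, product = c/a.
a=6, b=-13, c=-5
Sum = -(-13)/6 = 13/6
Product = (-5)/6 = -5/6


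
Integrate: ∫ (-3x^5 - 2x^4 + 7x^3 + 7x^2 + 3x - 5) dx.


Reverse power rule on each term:
  ∫ -3x^5 dx = -(1/2)x^6
  ∫ -2x^4 dx = -(2/5)x^5
  ∫ 7x^3 dx = (7/4)x^4
  ∫ 7x^2 dx = (7/3)x^3
  ∫ 3x dx = (3/2)x^2
  ∫ -5 dx = -5x
F(x) = -(1/2)x^6 - (2/5)x^5 + (7/4)x^4 + (7/3)x^3 + (3/2)x^2 - 5x + C


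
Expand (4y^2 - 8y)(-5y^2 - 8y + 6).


Distribute each term of the first polynomial:
  (4y^2)(-5y^2 - 8y + 6) = -20y^4 - 32y^3 + 24y^2
  (-8y)(-5y^2 - 8y + 6) = 40y^3 + 64y^2 - 48y
Sum: -20y^4 + 8y^3 + 88y^2 - 48y


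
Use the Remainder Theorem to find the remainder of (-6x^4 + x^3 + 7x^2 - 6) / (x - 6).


By the Remainder Theorem, the remainder equals p(6):
  -6*(6)^4 = -7776
  1*(6)^3 = 216
  7*(6)^2 = 252
  0*(6)^1 = 0
  constant: -6
Sum: -7776 + 216 + 252 + 0 - 6 = -7314


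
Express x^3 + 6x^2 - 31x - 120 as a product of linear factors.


Try integer roots (divisors of -120). x=-3: p(-3)=0.
Divide out (x + 3): quotient is x^2 + 3x - 40.
Factor the quadratic: (x + 8)(x - 5)
Result: (x + 3)(x + 8)(x - 5)


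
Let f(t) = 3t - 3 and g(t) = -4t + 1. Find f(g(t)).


Substitute g(t) into f:
f(g(t)) = 3*(-4t + 1) + (-3)
Expand and combine: -12t


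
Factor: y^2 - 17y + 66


Roots satisfy r1 + r2 = -b/a = 17 and r1*r2 = c/a = 66.
So r1 = 6, r2 = 11.
y^2 - 17y + 66 = (y - r1)(y - r2) = (y - 6)(y - 11)


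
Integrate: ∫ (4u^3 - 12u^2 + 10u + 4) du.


Reverse power rule on each term:
  ∫ 4u^3 du = u^4
  ∫ -12u^2 du = -4u^3
  ∫ 10u du = 5u^2
  ∫ 4 du = 4u
F(u) = u^4 - 4u^3 + 5u^2 + 4u + C


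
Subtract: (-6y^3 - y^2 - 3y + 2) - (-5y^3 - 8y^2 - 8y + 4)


Distribute the minus sign:
  (-6y^3 - y^2 - 3y + 2)
- (-5y^3 - 8y^2 - 8y + 4)
Negate second polynomial: 5y^3 + 8y^2 + 8y - 4
Add: -y^3 + 7y^2 + 5y - 2


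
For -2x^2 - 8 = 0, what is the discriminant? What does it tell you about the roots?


D = b^2 - 4ac = (0)^2 - 4(-2)(-8) = 0 - 64 = -64
Since D < 0: two complex conjugate roots (no real roots)


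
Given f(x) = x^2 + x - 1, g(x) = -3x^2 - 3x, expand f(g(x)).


Substitute g(x) into f:
f(g(x)) = 1*(-3x^2 - 3x)^2 + 1*(-3x^2 - 3x) + (-1)
(-3x^2 - 3x)^2 = 9x^4 + 18x^3 + 9x^2
Expand and combine: 9x^4 + 18x^3 + 6x^2 - 3x - 1


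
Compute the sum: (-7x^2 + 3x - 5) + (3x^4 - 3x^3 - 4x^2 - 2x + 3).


Align terms by degree and add:
  -7x^2 + 3x - 5
+ 3x^4 - 3x^3 - 4x^2 - 2x + 3
= 3x^4 - 3x^3 - 11x^2 + x - 2


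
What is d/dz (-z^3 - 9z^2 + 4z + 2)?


Apply the power rule term by term:
  d/dz(-z^3) = -3z^2
  d/dz(-9z^2) = -18z
  d/dz(4z) = 4
  d/dz(2) = 0
p'(z) = -3z^2 - 18z + 4


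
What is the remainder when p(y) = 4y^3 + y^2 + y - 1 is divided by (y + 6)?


By the Remainder Theorem, the remainder equals p(-6):
  4*(-6)^3 = -864
  1*(-6)^2 = 36
  1*(-6)^1 = -6
  constant: -1
Sum: -864 + 36 - 6 - 1 = -835


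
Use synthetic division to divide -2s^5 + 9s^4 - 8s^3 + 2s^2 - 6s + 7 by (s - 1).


Synthetic division with c = 1. Coefficients: -2, 9, -8, 2, -6, 7
Bring down -2.
  -2 * 1 = -2; -2 + 9 = 7
  7 * 1 = 7; 7 - 8 = -1
  -1 * 1 = -1; -1 + 2 = 1
  1 * 1 = 1; 1 - 6 = -5
  -5 * 1 = -5; -5 + 7 = 2
Quotient: -2s^4 + 7s^3 - s^2 + s - 5, Remainder: 2


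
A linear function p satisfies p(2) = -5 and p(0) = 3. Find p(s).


p(s) = ms + b. Using p(2)=-5, p(0)=3:
m = (-5 - 3)/(2) = -8/2 = -4
b = -5 - m*(2) = -5 + 8 = 3
p(s) = -4s + 3


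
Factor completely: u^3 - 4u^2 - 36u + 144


Try integer roots (divisors of 144). u=6: p(6)=0.
Divide out (u - 6): quotient is u^2 + 2u - 24.
Factor the quadratic: (u - 4)(u + 6)
Result: (u - 6)(u - 4)(u + 6)


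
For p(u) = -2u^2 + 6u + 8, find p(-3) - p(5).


p(-3) = -28
p(5) = -12
p(-3) - p(5) = -28 + 12 = -16


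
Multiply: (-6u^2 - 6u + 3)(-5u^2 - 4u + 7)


Distribute each term of the first polynomial:
  (-6u^2)(-5u^2 - 4u + 7) = 30u^4 + 24u^3 - 42u^2
  (-6u)(-5u^2 - 4u + 7) = 30u^3 + 24u^2 - 42u
  (3)(-5u^2 - 4u + 7) = -15u^2 - 12u + 21
Sum: 30u^4 + 54u^3 - 33u^2 - 54u + 21


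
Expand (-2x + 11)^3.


Expand (-2x + 11)^3 by repeated multiplication:
  (-2x + 11)^2 = 4x^2 - 44x + 121
= -8x^3 + 132x^2 - 726x + 1331


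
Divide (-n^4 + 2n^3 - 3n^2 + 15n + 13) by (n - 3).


(-n^4 + 2n^3 - 3n^2 + 15n + 13) / (n - 3)
Step 1: -n^3 * (n - 3) = -n^4 + 3n^3; subtract.
Step 2: -n^2 * (n - 3) = -n^3 + 3n^2; subtract.
Step 3: -6n * (n - 3) = -6n^2 + 18n; subtract.
Step 4: -3 * (n - 3) = -3n + 9; subtract.
Quotient: -n^3 - n^2 - 6n - 3, Remainder: 4


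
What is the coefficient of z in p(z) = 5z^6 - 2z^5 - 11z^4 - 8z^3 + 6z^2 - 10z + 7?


Read off the coefficient of z: -10


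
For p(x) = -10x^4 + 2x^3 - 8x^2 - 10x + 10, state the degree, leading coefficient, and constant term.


Highest power of x is 4, with coefficient -10. Constant term is 10.
Degree = 4, leading coefficient = -10, constant term = 10


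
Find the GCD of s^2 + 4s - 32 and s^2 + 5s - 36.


Factor each:
  s^2 + 4s - 32 = (s - 4)(s + 8)
  s^2 + 5s - 36 = (s - 4)(s + 9)
Common monic factor: s - 4


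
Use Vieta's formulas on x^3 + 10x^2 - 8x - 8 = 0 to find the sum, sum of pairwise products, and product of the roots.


Monic cubic x^3+bx^2+cx+d=0: sum=-b, pairwise sum=c, product=-d.
b=10, c=-8, d=-8
r1+r2+r3 = -10
r1r2+r1r3+r2r3 = -8
r1r2r3 = 8


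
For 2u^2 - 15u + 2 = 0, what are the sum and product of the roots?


For au^2+bu+c=0: sum = -b/a, product = c/a.
a=2, b=-15, c=2
Sum = -(-15)/2 = 15/2
Product = (2)/2 = 1


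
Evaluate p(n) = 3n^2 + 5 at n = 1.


Using direct substitution:
  3 * (1)^2 = 3
  0 * (1)^1 = 0
  constant: 5
Sum = 3 + 0 + 5 = 8


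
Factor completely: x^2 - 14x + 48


Roots satisfy r1 + r2 = -b/a = 14 and r1*r2 = c/a = 48.
So r1 = 6, r2 = 8.
x^2 - 14x + 48 = (x - r1)(x - r2) = (x - 6)(x - 8)


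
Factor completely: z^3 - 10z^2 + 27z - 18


Try integer roots (divisors of -18). z=6: p(6)=0.
Divide out (z - 6): quotient is z^2 - 4z + 3.
Factor the quadratic: (z - 3)(z - 1)
Result: (z - 6)(z - 3)(z - 1)


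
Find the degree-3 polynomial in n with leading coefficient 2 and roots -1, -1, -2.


p(n) = 2(n + 1)(n + 1)(n + 2)
Expand: 2n^3 + 8n^2 + 10n + 4


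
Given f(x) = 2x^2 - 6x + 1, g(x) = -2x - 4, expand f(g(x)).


Substitute g(x) into f:
f(g(x)) = 2*(-2x - 4)^2 + (-6)*(-2x - 4) + 1
(-2x - 4)^2 = 4x^2 + 16x + 16
Expand and combine: 8x^2 + 44x + 57


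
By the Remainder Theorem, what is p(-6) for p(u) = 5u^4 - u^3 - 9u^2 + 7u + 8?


By the Remainder Theorem, the remainder equals p(-6):
  5*(-6)^4 = 6480
  -1*(-6)^3 = 216
  -9*(-6)^2 = -324
  7*(-6)^1 = -42
  constant: 8
Sum: 6480 + 216 - 324 - 42 + 8 = 6338


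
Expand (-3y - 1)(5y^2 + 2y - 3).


Distribute each term of the first polynomial:
  (-3y)(5y^2 + 2y - 3) = -15y^3 - 6y^2 + 9y
  (-1)(5y^2 + 2y - 3) = -5y^2 - 2y + 3
Sum: -15y^3 - 11y^2 + 7y + 3


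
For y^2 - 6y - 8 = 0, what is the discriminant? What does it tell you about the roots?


D = b^2 - 4ac = (-6)^2 - 4(1)(-8) = 36 + 32 = 68
Since D > 0: two distinct irrational roots


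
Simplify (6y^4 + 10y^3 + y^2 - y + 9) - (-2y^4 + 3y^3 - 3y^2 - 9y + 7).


Distribute the minus sign:
  (6y^4 + 10y^3 + y^2 - y + 9)
- (-2y^4 + 3y^3 - 3y^2 - 9y + 7)
Negate second polynomial: 2y^4 - 3y^3 + 3y^2 + 9y - 7
Add: 8y^4 + 7y^3 + 4y^2 + 8y + 2


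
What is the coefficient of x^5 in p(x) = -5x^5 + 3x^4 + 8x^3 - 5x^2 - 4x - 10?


Read off the coefficient of x^5: -5


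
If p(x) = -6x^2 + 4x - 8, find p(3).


Using direct substitution:
  -6 * (3)^2 = -54
  4 * (3)^1 = 12
  constant: -8
Sum = -54 + 12 - 8 = -50


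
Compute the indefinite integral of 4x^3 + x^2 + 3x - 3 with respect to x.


Reverse power rule on each term:
  ∫ 4x^3 dx = x^4
  ∫ x^2 dx = (1/3)x^3
  ∫ 3x dx = (3/2)x^2
  ∫ -3 dx = -3x
F(x) = x^4 + (1/3)x^3 + (3/2)x^2 - 3x + C


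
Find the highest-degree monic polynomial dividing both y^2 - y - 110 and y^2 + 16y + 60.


Factor each:
  y^2 - y - 110 = (y + 10)(y - 11)
  y^2 + 16y + 60 = (y + 10)(y + 6)
Common monic factor: y + 10


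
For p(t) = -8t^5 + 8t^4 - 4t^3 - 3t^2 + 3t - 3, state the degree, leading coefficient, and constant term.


Highest power of t is 5, with coefficient -8. Constant term is -3.
Degree = 5, leading coefficient = -8, constant term = -3


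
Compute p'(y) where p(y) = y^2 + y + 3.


Apply the power rule term by term:
  d/dy(y^2) = 2y
  d/dy(y) = 1
  d/dy(3) = 0
p'(y) = 2y + 1


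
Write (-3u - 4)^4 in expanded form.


Expand (-3u - 4)^4 by repeated multiplication:
  (-3u - 4)^2 = 9u^2 + 24u + 16
  (-3u - 4)^3 = -27u^3 - 108u^2 - 144u - 64
= 81u^4 + 432u^3 + 864u^2 + 768u + 256


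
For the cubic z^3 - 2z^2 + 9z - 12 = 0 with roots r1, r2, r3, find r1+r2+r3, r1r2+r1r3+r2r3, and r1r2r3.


Monic cubic z^3+bz^2+cz+d=0: sum=-b, pairwise sum=c, product=-d.
b=-2, c=9, d=-12
r1+r2+r3 = 2
r1r2+r1r3+r2r3 = 9
r1r2r3 = 12


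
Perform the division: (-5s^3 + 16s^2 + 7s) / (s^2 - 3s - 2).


(-5s^3 + 16s^2 + 7s) / (s^2 - 3s - 2)
Step 1: -5s * (s^2 - 3s - 2) = -5s^3 + 15s^2 + 10s; subtract.
Step 2: 1 * (s^2 - 3s - 2) = s^2 - 3s - 2; subtract.
Quotient: -5s + 1, Remainder: 2


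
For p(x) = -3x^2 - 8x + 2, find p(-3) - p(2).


p(-3) = -1
p(2) = -26
p(-3) - p(2) = -1 + 26 = 25


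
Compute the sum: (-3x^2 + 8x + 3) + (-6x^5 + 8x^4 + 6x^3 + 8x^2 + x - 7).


Align terms by degree and add:
  -3x^2 + 8x + 3
  -6x^5 + 8x^4 + 6x^3 + 8x^2 + x - 7
= -6x^5 + 8x^4 + 6x^3 + 5x^2 + 9x - 4


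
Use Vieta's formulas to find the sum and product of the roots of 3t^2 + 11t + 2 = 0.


For at^2+bt+c=0: sum = -b/a, product = c/a.
a=3, b=11, c=2
Sum = -(11)/3 = -11/3
Product = (2)/3 = 2/3


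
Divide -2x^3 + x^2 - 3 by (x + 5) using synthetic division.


Synthetic division with c = -5. Coefficients: -2, 1, 0, -3
Bring down -2.
  -2 * -5 = 10; 10 + 1 = 11
  11 * -5 = -55; -55 + 0 = -55
  -55 * -5 = 275; 275 - 3 = 272
Quotient: -2x^2 + 11x - 55, Remainder: 272


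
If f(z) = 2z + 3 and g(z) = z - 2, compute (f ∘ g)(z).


Substitute g(z) into f:
f(g(z)) = 2*(z - 2) + 3
Expand and combine: 2z - 1


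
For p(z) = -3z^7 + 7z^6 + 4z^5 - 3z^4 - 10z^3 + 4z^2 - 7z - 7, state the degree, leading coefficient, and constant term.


Highest power of z is 7, with coefficient -3. Constant term is -7.
Degree = 7, leading coefficient = -3, constant term = -7


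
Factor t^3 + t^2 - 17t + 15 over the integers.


Try integer roots (divisors of 15). t=3: p(3)=0.
Divide out (t - 3): quotient is t^2 + 4t - 5.
Factor the quadratic: (t + 5)(t - 1)
Result: (t - 3)(t + 5)(t - 1)


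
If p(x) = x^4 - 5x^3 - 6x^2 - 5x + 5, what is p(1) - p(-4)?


p(1) = -10
p(-4) = 505
p(1) - p(-4) = -10 - 505 = -515


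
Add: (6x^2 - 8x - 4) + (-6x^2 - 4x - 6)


Align terms by degree and add:
  6x^2 - 8x - 4
  -6x^2 - 4x - 6
= -12x - 10


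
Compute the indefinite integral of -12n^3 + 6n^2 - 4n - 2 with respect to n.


Reverse power rule on each term:
  ∫ -12n^3 dn = -3n^4
  ∫ 6n^2 dn = 2n^3
  ∫ -4n dn = -2n^2
  ∫ -2 dn = -2n
F(n) = -3n^4 + 2n^3 - 2n^2 - 2n + C


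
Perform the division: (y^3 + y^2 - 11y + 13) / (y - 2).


(y^3 + y^2 - 11y + 13) / (y - 2)
Step 1: y^2 * (y - 2) = y^3 - 2y^2; subtract.
Step 2: 3y * (y - 2) = 3y^2 - 6y; subtract.
Step 3: -5 * (y - 2) = -5y + 10; subtract.
Quotient: y^2 + 3y - 5, Remainder: 3


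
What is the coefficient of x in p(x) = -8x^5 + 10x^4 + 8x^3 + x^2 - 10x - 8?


Read off the coefficient of x: -10


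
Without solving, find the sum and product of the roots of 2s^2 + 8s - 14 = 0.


For as^2+bs+c=0: sum = -b/a, product = c/a.
a=2, b=8, c=-14
Sum = -(8)/2 = -4
Product = (-14)/2 = -7


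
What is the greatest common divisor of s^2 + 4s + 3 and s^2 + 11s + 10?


Factor each:
  s^2 + 4s + 3 = (s + 1)(s + 3)
  s^2 + 11s + 10 = (s + 1)(s + 10)
Common monic factor: s + 1


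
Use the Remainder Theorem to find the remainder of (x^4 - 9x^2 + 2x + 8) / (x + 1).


By the Remainder Theorem, the remainder equals p(-1):
  1*(-1)^4 = 1
  0*(-1)^3 = 0
  -9*(-1)^2 = -9
  2*(-1)^1 = -2
  constant: 8
Sum: 1 + 0 - 9 - 2 + 8 = -2


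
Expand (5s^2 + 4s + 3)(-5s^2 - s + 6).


Distribute each term of the first polynomial:
  (5s^2)(-5s^2 - s + 6) = -25s^4 - 5s^3 + 30s^2
  (4s)(-5s^2 - s + 6) = -20s^3 - 4s^2 + 24s
  (3)(-5s^2 - s + 6) = -15s^2 - 3s + 18
Sum: -25s^4 - 25s^3 + 11s^2 + 21s + 18


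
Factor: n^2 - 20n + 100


Roots satisfy r1 + r2 = -b/a = 20 and r1*r2 = c/a = 100.
So r1 = 10, r2 = 10.
n^2 - 20n + 100 = (n - r1)(n - r2) = (n - 10)(n - 10)


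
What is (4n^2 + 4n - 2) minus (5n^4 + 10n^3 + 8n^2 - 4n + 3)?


Distribute the minus sign:
  (4n^2 + 4n - 2)
- (5n^4 + 10n^3 + 8n^2 - 4n + 3)
Negate second polynomial: -5n^4 - 10n^3 - 8n^2 + 4n - 3
Add: -5n^4 - 10n^3 - 4n^2 + 8n - 5


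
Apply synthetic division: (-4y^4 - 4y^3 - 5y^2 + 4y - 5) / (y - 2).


Synthetic division with c = 2. Coefficients: -4, -4, -5, 4, -5
Bring down -4.
  -4 * 2 = -8; -8 - 4 = -12
  -12 * 2 = -24; -24 - 5 = -29
  -29 * 2 = -58; -58 + 4 = -54
  -54 * 2 = -108; -108 - 5 = -113
Quotient: -4y^3 - 12y^2 - 29y - 54, Remainder: -113


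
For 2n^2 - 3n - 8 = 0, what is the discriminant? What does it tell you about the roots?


D = b^2 - 4ac = (-3)^2 - 4(2)(-8) = 9 + 64 = 73
Since D > 0: two distinct irrational roots


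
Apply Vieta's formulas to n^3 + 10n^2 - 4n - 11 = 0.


Monic cubic n^3+bn^2+cn+d=0: sum=-b, pairwise sum=c, product=-d.
b=10, c=-4, d=-11
r1+r2+r3 = -10
r1r2+r1r3+r2r3 = -4
r1r2r3 = 11


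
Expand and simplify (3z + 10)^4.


Expand (3z + 10)^4 by repeated multiplication:
  (3z + 10)^2 = 9z^2 + 60z + 100
  (3z + 10)^3 = 27z^3 + 270z^2 + 900z + 1000
= 81z^4 + 1080z^3 + 5400z^2 + 12000z + 10000


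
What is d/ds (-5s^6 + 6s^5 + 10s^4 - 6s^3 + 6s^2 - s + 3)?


Apply the power rule term by term:
  d/ds(-5s^6) = -30s^5
  d/ds(6s^5) = 30s^4
  d/ds(10s^4) = 40s^3
  d/ds(-6s^3) = -18s^2
  d/ds(6s^2) = 12s
  d/ds(-s) = -1
  d/ds(3) = 0
p'(s) = -30s^5 + 30s^4 + 40s^3 - 18s^2 + 12s - 1


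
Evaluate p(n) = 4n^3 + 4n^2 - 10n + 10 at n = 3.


Using direct substitution:
  4 * (3)^3 = 108
  4 * (3)^2 = 36
  -10 * (3)^1 = -30
  constant: 10
Sum = 108 + 36 - 30 + 10 = 124


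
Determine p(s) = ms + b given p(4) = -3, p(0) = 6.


p(s) = ms + b. Using p(4)=-3, p(0)=6:
m = (-3 - 6)/(4) = -9/4 = -9/4
b = -3 - m*(4) = -3 + 9 = 6
p(s) = -(9/4)s + 6


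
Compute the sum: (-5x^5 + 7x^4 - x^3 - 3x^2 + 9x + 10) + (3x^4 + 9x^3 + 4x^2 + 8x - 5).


Align terms by degree and add:
  -5x^5 + 7x^4 - x^3 - 3x^2 + 9x + 10
+ 3x^4 + 9x^3 + 4x^2 + 8x - 5
= -5x^5 + 10x^4 + 8x^3 + x^2 + 17x + 5


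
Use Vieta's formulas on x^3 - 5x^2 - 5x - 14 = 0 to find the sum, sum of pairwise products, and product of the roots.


Monic cubic x^3+bx^2+cx+d=0: sum=-b, pairwise sum=c, product=-d.
b=-5, c=-5, d=-14
r1+r2+r3 = 5
r1r2+r1r3+r2r3 = -5
r1r2r3 = 14


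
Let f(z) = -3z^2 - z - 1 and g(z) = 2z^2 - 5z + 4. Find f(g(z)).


Substitute g(z) into f:
f(g(z)) = -3*(2z^2 - 5z + 4)^2 + (-1)*(2z^2 - 5z + 4) + (-1)
(2z^2 - 5z + 4)^2 = 4z^4 - 20z^3 + 41z^2 - 40z + 16
Expand and combine: -12z^4 + 60z^3 - 125z^2 + 125z - 53


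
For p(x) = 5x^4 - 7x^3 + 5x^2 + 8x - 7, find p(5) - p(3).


p(5) = 2408
p(3) = 278
p(5) - p(3) = 2408 - 278 = 2130


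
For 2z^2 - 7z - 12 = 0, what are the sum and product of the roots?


For az^2+bz+c=0: sum = -b/a, product = c/a.
a=2, b=-7, c=-12
Sum = -(-7)/2 = 7/2
Product = (-12)/2 = -6


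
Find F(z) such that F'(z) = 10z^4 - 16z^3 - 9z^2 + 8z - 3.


Reverse power rule on each term:
  ∫ 10z^4 dz = 2z^5
  ∫ -16z^3 dz = -4z^4
  ∫ -9z^2 dz = -3z^3
  ∫ 8z dz = 4z^2
  ∫ -3 dz = -3z
F(z) = 2z^5 - 4z^4 - 3z^3 + 4z^2 - 3z + C


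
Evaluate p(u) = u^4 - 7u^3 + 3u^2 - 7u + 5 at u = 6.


Using direct substitution:
  1 * (6)^4 = 1296
  -7 * (6)^3 = -1512
  3 * (6)^2 = 108
  -7 * (6)^1 = -42
  constant: 5
Sum = 1296 - 1512 + 108 - 42 + 5 = -145


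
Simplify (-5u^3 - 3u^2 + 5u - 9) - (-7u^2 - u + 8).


Distribute the minus sign:
  (-5u^3 - 3u^2 + 5u - 9)
- (-7u^2 - u + 8)
Negate second polynomial: 7u^2 + u - 8
Add: -5u^3 + 4u^2 + 6u - 17


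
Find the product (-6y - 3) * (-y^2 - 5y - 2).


Distribute each term of the first polynomial:
  (-6y)(-y^2 - 5y - 2) = 6y^3 + 30y^2 + 12y
  (-3)(-y^2 - 5y - 2) = 3y^2 + 15y + 6
Sum: 6y^3 + 33y^2 + 27y + 6


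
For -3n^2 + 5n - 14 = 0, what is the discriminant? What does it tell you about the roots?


D = b^2 - 4ac = (5)^2 - 4(-3)(-14) = 25 - 168 = -143
Since D < 0: two complex conjugate roots (no real roots)


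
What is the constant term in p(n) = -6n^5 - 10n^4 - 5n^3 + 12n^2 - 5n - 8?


Read off the constant term: -8


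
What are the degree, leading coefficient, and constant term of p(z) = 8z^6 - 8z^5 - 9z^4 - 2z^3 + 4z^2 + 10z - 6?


Highest power of z is 6, with coefficient 8. Constant term is -6.
Degree = 6, leading coefficient = 8, constant term = -6


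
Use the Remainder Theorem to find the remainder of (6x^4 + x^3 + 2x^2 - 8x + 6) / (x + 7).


By the Remainder Theorem, the remainder equals p(-7):
  6*(-7)^4 = 14406
  1*(-7)^3 = -343
  2*(-7)^2 = 98
  -8*(-7)^1 = 56
  constant: 6
Sum: 14406 - 343 + 98 + 56 + 6 = 14223


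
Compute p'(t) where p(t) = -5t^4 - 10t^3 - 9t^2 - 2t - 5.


Apply the power rule term by term:
  d/dt(-5t^4) = -20t^3
  d/dt(-10t^3) = -30t^2
  d/dt(-9t^2) = -18t
  d/dt(-2t) = -2
  d/dt(-5) = 0
p'(t) = -20t^3 - 30t^2 - 18t - 2


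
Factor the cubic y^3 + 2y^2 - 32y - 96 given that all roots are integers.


Try integer roots (divisors of -96). y=-4: p(-4)=0.
Divide out (y + 4): quotient is y^2 - 2y - 24.
Factor the quadratic: (y + 4)(y - 6)
Result: (y + 4)(y + 4)(y - 6)


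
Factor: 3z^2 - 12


Roots satisfy r1 + r2 = -b/a = 0 and r1*r2 = c/a = -4.
So r1 = 2, r2 = -2.
3z^2 - 12 = 3(z - r1)(z - r2) = 3(z - 2)(z + 2)


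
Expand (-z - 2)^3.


Expand (-z - 2)^3 by repeated multiplication:
  (-z - 2)^2 = z^2 + 4z + 4
= -z^3 - 6z^2 - 12z - 8


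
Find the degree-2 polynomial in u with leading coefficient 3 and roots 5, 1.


p(u) = 3(u - 5)(u - 1)
Expand: 3u^2 - 18u + 15


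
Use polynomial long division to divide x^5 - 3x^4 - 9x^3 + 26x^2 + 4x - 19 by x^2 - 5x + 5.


(x^5 - 3x^4 - 9x^3 + 26x^2 + 4x - 19) / (x^2 - 5x + 5)
Step 1: x^3 * (x^2 - 5x + 5) = x^5 - 5x^4 + 5x^3; subtract.
Step 2: 2x^2 * (x^2 - 5x + 5) = 2x^4 - 10x^3 + 10x^2; subtract.
Step 3: -4x * (x^2 - 5x + 5) = -4x^3 + 20x^2 - 20x; subtract.
Step 4: -4 * (x^2 - 5x + 5) = -4x^2 + 20x - 20; subtract.
Quotient: x^3 + 2x^2 - 4x - 4, Remainder: 4x + 1


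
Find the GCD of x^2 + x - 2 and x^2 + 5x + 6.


Factor each:
  x^2 + x - 2 = (x + 2)(x - 1)
  x^2 + 5x + 6 = (x + 2)(x + 3)
Common monic factor: x + 2


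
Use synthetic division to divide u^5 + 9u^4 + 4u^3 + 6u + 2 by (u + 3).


Synthetic division with c = -3. Coefficients: 1, 9, 4, 0, 6, 2
Bring down 1.
  1 * -3 = -3; -3 + 9 = 6
  6 * -3 = -18; -18 + 4 = -14
  -14 * -3 = 42; 42 + 0 = 42
  42 * -3 = -126; -126 + 6 = -120
  -120 * -3 = 360; 360 + 2 = 362
Quotient: u^4 + 6u^3 - 14u^2 + 42u - 120, Remainder: 362


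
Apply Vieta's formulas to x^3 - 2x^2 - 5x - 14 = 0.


Monic cubic x^3+bx^2+cx+d=0: sum=-b, pairwise sum=c, product=-d.
b=-2, c=-5, d=-14
r1+r2+r3 = 2
r1r2+r1r3+r2r3 = -5
r1r2r3 = 14


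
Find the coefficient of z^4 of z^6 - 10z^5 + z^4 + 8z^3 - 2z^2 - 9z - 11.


Read off the coefficient of z^4: 1


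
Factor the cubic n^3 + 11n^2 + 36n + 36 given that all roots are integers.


Try integer roots (divisors of 36). n=-6: p(-6)=0.
Divide out (n + 6): quotient is n^2 + 5n + 6.
Factor the quadratic: (n + 2)(n + 3)
Result: (n + 6)(n + 2)(n + 3)


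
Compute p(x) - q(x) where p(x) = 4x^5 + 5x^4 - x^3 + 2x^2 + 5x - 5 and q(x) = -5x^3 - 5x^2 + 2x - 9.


Distribute the minus sign:
  (4x^5 + 5x^4 - x^3 + 2x^2 + 5x - 5)
- (-5x^3 - 5x^2 + 2x - 9)
Negate second polynomial: 5x^3 + 5x^2 - 2x + 9
Add: 4x^5 + 5x^4 + 4x^3 + 7x^2 + 3x + 4


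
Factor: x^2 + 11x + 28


Roots satisfy r1 + r2 = -b/a = -11 and r1*r2 = c/a = 28.
So r1 = -4, r2 = -7.
x^2 + 11x + 28 = (x - r1)(x - r2) = (x + 4)(x + 7)


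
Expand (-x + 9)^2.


Expand (-x + 9)^2 by repeated multiplication:
= x^2 - 18x + 81


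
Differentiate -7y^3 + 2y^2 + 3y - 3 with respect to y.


Apply the power rule term by term:
  d/dy(-7y^3) = -21y^2
  d/dy(2y^2) = 4y
  d/dy(3y) = 3
  d/dy(-3) = 0
p'(y) = -21y^2 + 4y + 3


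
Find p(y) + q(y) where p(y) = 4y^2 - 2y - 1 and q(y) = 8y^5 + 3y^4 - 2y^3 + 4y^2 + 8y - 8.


Align terms by degree and add:
  4y^2 - 2y - 1
+ 8y^5 + 3y^4 - 2y^3 + 4y^2 + 8y - 8
= 8y^5 + 3y^4 - 2y^3 + 8y^2 + 6y - 9


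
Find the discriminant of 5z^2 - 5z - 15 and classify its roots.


D = b^2 - 4ac = (-5)^2 - 4(5)(-15) = 25 + 300 = 325
Since D > 0: two distinct irrational roots


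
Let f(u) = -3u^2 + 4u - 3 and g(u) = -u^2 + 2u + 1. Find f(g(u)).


Substitute g(u) into f:
f(g(u)) = -3*(-u^2 + 2u + 1)^2 + 4*(-u^2 + 2u + 1) + (-3)
(-u^2 + 2u + 1)^2 = u^4 - 4u^3 + 2u^2 + 4u + 1
Expand and combine: -3u^4 + 12u^3 - 10u^2 - 4u - 2


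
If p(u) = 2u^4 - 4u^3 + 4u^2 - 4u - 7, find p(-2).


Using direct substitution:
  2 * (-2)^4 = 32
  -4 * (-2)^3 = 32
  4 * (-2)^2 = 16
  -4 * (-2)^1 = 8
  constant: -7
Sum = 32 + 32 + 16 + 8 - 7 = 81


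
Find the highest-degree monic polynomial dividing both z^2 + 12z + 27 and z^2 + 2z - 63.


Factor each:
  z^2 + 12z + 27 = (z + 9)(z + 3)
  z^2 + 2z - 63 = (z + 9)(z - 7)
Common monic factor: z + 9
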